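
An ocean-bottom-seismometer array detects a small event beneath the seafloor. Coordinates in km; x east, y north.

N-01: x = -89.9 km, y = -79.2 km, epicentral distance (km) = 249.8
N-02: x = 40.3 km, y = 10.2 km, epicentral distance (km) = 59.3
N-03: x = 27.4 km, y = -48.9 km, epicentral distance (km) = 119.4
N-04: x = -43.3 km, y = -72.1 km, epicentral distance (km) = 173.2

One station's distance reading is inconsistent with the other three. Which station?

Solve using three stations at a time. Using N-02, N-03, N-04 (subtract circle equations pairwise → linear system) gives (x, y) ≈ (62.1, 65.3).
Distances from that point to each station vs reported:
  N-01: calculated 209.7 vs reported 249.8 → residual 40.1 km
  N-02: calculated 59.3 vs reported 59.3 → residual 0.0 km
  N-03: calculated 119.4 vs reported 119.4 → residual 0.0 km
  N-04: calculated 173.2 vs reported 173.2 → residual 0.0 km
N-02, N-03, N-04 are mutually consistent (residuals ≈ 0); N-01 is off by 40.1 km.

N-01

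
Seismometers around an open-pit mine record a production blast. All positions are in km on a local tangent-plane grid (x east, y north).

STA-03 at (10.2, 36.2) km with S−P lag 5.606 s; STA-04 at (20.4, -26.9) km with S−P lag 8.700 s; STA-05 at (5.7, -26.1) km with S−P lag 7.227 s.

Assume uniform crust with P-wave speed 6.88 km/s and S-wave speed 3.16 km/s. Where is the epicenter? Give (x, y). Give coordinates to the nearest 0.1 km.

Distance from S−P lag: d = Δt · v_P v_S / (v_P − v_S) = Δt · (6.88·3.16)/(6.88−3.16) ≈ 5.8443·Δt.
So d_STA-03 = 32.76, d_STA-04 = 50.85, d_STA-05 = 42.24 km.
Circle about each station: (x − 10.2)² + (y − 36.2)² = 32.76²; (x − 20.4)² + (y + 26.9)² = 50.85²; (x − 5.7)² + (y + 26.1)² = 42.24².
Subtracting the STA-03 equation from the STA-04 and STA-05 equations removes the quadratic terms:
20.4 x − 126.2 y = -1787.21
-9.0 x − 124.6 y = -1411.78
Solving the 2×2 system: x ≈ -12.1, y ≈ 12.2 km.
Check against STA-03 (with the unrounded x, y): √((x − 10.2)²+(y − 36.2)²) = 32.76 ≈ 32.76 km. ✓

x ≈ -12.1 km, y ≈ 12.2 km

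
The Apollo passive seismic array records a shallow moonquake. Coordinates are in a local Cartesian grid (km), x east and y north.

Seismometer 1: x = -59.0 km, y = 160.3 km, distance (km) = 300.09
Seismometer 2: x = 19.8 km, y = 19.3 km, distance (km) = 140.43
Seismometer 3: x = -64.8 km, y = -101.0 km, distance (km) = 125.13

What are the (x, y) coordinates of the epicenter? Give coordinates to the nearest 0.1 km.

59.5 km east, -115.4 km north

Circle about each station: (x + 59.0)² + (y − 160.3)² = 300.09²; (x − 19.8)² + (y − 19.3)² = 140.43²; (x + 64.8)² + (y + 101.0)² = 125.13².
Subtracting pairs of circle equations eliminates x²+y² and gives linear equations (the radical axes):
157.6 x − 282.0 y = 41920.86
-11.6 x − 522.6 y = 59619.44
Solving the 2×2 system: x ≈ 59.5, y ≈ -115.4 km.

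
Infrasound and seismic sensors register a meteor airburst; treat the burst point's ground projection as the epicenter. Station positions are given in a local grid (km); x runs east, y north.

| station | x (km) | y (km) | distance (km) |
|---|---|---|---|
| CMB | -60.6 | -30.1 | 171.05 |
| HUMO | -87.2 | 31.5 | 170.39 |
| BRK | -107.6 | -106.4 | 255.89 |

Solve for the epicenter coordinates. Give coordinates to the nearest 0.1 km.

x ≈ 79.1 km, y ≈ 68.6 km

Circle about each station: (x + 60.6)² + (y + 30.1)² = 171.05²; (x + 87.2)² + (y − 31.5)² = 170.39²; (x + 107.6)² + (y + 106.4)² = 255.89².
Subtracting the CMB equation from the HUMO and BRK equations removes the quadratic terms:
-53.2 x + 123.2 y = 4243.07
-94.0 x − 152.6 y = -17901.24
Solving the 2×2 system: x ≈ 79.1, y ≈ 68.6 km.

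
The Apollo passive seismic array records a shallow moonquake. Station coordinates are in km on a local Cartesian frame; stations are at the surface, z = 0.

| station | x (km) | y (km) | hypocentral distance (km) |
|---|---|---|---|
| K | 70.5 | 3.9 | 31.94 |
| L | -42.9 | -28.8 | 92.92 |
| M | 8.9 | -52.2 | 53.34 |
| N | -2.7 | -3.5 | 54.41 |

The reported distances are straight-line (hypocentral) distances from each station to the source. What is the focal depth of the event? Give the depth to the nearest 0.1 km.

depth ≈ 8.6 km

Each station gives a sphere (x−x_i)² + (y−y_i)² + z² = d_i² (stations at z=0).
Subtracting the K sphere from L and M: z² cancels, leaving linear equations in x and y:
-226.8 x − 65.4 y = -9929.57
-123.2 x − 112.2 y = -4006.40
Solving: x ≈ 48.999, y ≈ -18.095 km (keep extra digits for the depth step; rounded: 49.0, -18.1).
Then from the K sphere: z² = 31.94² − (x − 70.5)² − (y − 3.9)² with x = 48.999, y = -18.095, so z ≈ 8.608 ≈ 8.6 km.
Check against N (with the unrounded solution): distance 54.41 ≈ 54.41 km. ✓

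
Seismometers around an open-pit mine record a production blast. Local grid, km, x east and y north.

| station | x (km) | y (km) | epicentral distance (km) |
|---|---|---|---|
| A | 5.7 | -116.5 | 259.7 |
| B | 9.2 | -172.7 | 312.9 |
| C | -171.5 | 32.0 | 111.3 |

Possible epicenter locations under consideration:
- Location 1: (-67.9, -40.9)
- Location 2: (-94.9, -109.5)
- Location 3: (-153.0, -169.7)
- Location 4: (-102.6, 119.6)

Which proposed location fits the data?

Location 4

For each candidate, compare |candidate − station| to the reported distance:
Location 1: residuals A 154.2, B 160.2, C 15.4 → max 160.2 km
Location 2: residuals A 158.9, B 191.1, C 49.6 → max 191.1 km
Location 3: residuals A 92.3, B 150.7, C 91.2 → max 150.7 km
Location 4: residuals A 0.1, B 0.1, C 0.1 → max 0.1 km
Only Location 4 has all residuals ≈ 0.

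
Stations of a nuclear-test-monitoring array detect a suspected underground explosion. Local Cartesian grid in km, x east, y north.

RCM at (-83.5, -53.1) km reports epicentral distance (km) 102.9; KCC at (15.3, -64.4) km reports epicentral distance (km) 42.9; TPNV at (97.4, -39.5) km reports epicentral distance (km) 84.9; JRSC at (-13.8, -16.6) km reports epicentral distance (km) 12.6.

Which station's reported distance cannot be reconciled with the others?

Solve using three stations at a time. Using RCM, KCC, TPNV (subtract circle equations pairwise → linear system) gives (x, y) ≈ (14.4, -21.5).
Distances from that point to each station vs reported:
  RCM: calculated 102.9 vs reported 102.9 → residual 0.0 km
  KCC: calculated 42.9 vs reported 42.9 → residual 0.0 km
  TPNV: calculated 84.9 vs reported 84.9 → residual 0.0 km
  JRSC: calculated 28.7 vs reported 12.6 → residual 16.1 km
RCM, KCC, TPNV are mutually consistent (residuals ≈ 0); JRSC is off by 16.1 km.

JRSC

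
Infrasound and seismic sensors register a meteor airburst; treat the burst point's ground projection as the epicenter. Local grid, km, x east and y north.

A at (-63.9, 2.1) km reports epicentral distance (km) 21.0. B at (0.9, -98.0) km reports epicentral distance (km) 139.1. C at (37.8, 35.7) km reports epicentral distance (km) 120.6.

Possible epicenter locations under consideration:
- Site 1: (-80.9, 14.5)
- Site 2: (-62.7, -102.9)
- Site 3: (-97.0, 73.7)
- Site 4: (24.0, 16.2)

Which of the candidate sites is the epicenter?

Site 1

For each candidate, compare |candidate − station| to the reported distance:
Site 1: residuals A 0.0, B 0.0, C 0.0 → max 0.0 km
Site 2: residuals A 84.0, B 75.3, C 50.6 → max 84.0 km
Site 3: residuals A 57.9, B 58.5, C 19.5 → max 58.5 km
Site 4: residuals A 68.0, B 22.6, C 96.7 → max 96.7 km
Only Site 1 has all residuals ≈ 0.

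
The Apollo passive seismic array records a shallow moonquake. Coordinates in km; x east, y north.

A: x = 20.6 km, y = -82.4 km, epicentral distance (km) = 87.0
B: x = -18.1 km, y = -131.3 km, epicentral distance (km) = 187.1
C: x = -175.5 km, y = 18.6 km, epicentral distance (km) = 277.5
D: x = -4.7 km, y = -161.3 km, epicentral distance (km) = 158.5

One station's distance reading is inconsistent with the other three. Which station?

B

Solve using three stations at a time. Using A, C, D (subtract circle equations pairwise → linear system) gives (x, y) ≈ (96.0, -38.9).
Distances from that point to each station vs reported:
  A: calculated 87.1 vs reported 87.0 → residual 0.1 km
  B: calculated 146.9 vs reported 187.1 → residual 40.2 km
  C: calculated 277.5 vs reported 277.5 → residual 0.0 km
  D: calculated 158.5 vs reported 158.5 → residual 0.0 km
A, C, D are mutually consistent (residuals ≈ 0); B is off by 40.2 km.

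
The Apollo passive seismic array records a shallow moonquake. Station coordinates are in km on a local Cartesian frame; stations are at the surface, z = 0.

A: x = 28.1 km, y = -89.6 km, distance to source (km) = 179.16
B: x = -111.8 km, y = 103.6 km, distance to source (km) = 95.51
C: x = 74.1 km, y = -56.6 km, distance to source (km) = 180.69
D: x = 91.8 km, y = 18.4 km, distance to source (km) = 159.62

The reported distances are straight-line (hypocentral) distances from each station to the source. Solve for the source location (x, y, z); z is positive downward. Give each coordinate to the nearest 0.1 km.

x ≈ -50.5 km, y ≈ 60.2 km, depth ≈ 59.0 km

Each station gives a sphere (x−x_i)² + (y−y_i)² + z² = d_i² (stations at z=0).
Subtracting the A sphere from B and C: z² cancels, leaving linear equations in x and y:
-279.8 x + 386.4 y = 37390.58
92.0 x + 66.0 y = -673.97
Solving: x ≈ -50.508, y ≈ 60.193 km (keep extra digits for the depth step; rounded: -50.5, 60.2).
Then from the A sphere: z² = 179.16² − (x − 28.1)² − (y + 89.6)² with x = -50.508, y = 60.193, so z ≈ 59.001 ≈ 59.0 km.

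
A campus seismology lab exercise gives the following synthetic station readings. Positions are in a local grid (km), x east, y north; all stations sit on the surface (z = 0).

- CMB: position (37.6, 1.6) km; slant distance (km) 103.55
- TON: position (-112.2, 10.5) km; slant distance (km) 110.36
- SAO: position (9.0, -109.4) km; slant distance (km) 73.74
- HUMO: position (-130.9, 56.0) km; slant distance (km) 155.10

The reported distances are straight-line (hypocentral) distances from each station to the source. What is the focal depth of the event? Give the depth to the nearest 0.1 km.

depth ≈ 33.9 km

Each station gives a sphere (x−x_i)² + (y−y_i)² + z² = d_i² (stations at z=0).
Subtracting the CMB sphere from TON and SAO: z² cancels, leaving linear equations in x and y:
-299.6 x + 17.8 y = 9826.04
-57.2 x − 222.0 y = 15918.05
Solving: x ≈ -36.499, y ≈ -62.299 km (keep extra digits for the depth step; rounded: -36.5, -62.3).
Then from the CMB sphere: z² = 103.55² − (x − 37.6)² − (y − 1.6)² with x = -36.499, y = -62.299, so z ≈ 33.895 ≈ 33.9 km.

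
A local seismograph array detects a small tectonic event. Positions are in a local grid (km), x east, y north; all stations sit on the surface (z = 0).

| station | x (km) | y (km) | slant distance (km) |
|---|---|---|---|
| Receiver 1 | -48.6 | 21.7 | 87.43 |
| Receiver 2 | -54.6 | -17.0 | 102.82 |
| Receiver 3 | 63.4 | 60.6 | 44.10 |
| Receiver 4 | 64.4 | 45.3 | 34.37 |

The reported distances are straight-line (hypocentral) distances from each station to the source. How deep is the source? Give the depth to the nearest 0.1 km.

depth ≈ 11.1 km

Each station gives a sphere (x−x_i)² + (y−y_i)² + z² = d_i² (stations at z=0).
Subtracting the Receiver 1 sphere from Receiver 2 and Receiver 3: z² cancels, leaving linear equations in x and y:
-12.0 x − 77.4 y = -2490.64
224.0 x + 77.8 y = 10558.26
Solving: x ≈ 38.005, y ≈ 26.286 km (keep extra digits for the depth step; rounded: 38.0, 26.3).
Then from the Receiver 1 sphere: z² = 87.43² − (x + 48.6)² − (y − 21.7)² with x = 38.005, y = 26.286, so z ≈ 11.070 ≈ 11.1 km.
Check against Receiver 4 (with the unrounded solution): distance 34.36 ≈ 34.37 km. ✓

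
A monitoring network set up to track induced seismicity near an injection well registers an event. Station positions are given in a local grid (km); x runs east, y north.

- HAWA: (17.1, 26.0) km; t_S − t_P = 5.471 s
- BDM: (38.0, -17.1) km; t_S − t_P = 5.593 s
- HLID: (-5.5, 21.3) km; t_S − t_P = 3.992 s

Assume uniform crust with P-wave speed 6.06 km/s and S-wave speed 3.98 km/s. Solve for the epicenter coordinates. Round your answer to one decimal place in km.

Distance from S−P lag: d = Δt · v_P v_S / (v_P − v_S) = Δt · (6.06·3.98)/(6.06−3.98) ≈ 11.5956·Δt.
So d_HAWA = 63.44, d_BDM = 64.85, d_HLID = 46.29 km.
Circle about each station: (x − 17.1)² + (y − 26.0)² = 63.44²; (x − 38.0)² + (y + 17.1)² = 64.85²; (x + 5.5)² + (y − 21.3)² = 46.29².
Subtracting the HAWA equation from the BDM and HLID equations removes the quadratic terms:
41.8 x − 86.2 y = 587.11
-45.2 x − 9.4 y = 1397.40
Solving the 2×2 system: x ≈ -26.8, y ≈ -19.8 km.

(-26.8, -19.8)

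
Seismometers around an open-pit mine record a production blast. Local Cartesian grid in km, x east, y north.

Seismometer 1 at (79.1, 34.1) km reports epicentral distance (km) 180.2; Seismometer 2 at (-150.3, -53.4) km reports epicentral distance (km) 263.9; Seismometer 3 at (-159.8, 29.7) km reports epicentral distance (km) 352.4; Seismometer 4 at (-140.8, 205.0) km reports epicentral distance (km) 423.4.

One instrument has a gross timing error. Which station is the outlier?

Solve using three stations at a time. Using Seismometer 1, Seismometer 2, Seismometer 4 (subtract circle equations pairwise → linear system) gives (x, y) ≈ (97.1, -145.2).
Distances from that point to each station vs reported:
  Seismometer 1: calculated 180.2 vs reported 180.2 → residual 0.0 km
  Seismometer 2: calculated 263.9 vs reported 263.9 → residual 0.0 km
  Seismometer 3: calculated 310.8 vs reported 352.4 → residual 41.6 km
  Seismometer 4: calculated 423.4 vs reported 423.4 → residual 0.0 km
Seismometer 1, Seismometer 2, Seismometer 4 are mutually consistent (residuals ≈ 0); Seismometer 3 is off by 41.6 km.

Seismometer 3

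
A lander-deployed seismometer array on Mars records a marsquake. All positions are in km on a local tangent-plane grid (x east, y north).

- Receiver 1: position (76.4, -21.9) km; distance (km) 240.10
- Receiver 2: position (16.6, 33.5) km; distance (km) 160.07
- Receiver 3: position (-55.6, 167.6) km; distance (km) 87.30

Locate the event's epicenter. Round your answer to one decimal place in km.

Circle about each station: (x − 76.4)² + (y + 21.9)² = 240.10²; (x − 16.6)² + (y − 33.5)² = 160.07²; (x + 55.6)² + (y − 167.6)² = 87.30².
Subtracting the Receiver 1 equation from the Receiver 2 and Receiver 3 equations removes the quadratic terms:
-119.6 x + 110.8 y = 27106.85
-264.0 x + 379.0 y = 74891.27
Solving the 2×2 system: x ≈ -122.9, y ≈ 112.0 km.
Check against Receiver 1 (with the unrounded x, y): √((x − 76.4)²+(y + 21.9)²) = 240.09 ≈ 240.10 km. ✓

(-122.9, 112.0)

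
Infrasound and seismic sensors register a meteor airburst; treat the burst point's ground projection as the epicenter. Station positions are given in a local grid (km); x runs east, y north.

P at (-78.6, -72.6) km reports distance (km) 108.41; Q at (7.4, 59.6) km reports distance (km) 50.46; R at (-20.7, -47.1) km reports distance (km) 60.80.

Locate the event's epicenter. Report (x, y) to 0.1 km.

Circle about each station: (x + 78.6)² + (y + 72.6)² = 108.41²; (x − 7.4)² + (y − 59.6)² = 50.46²; (x + 20.7)² + (y + 47.1)² = 60.80².
Subtracting the P equation from the Q and R equations removes the quadratic terms:
172.0 x + 264.4 y = 1364.72
115.8 x + 51.0 y = -745.73
Solving the 2×2 system: x ≈ -12.2, y ≈ 13.1 km.

-12.2 km east, 13.1 km north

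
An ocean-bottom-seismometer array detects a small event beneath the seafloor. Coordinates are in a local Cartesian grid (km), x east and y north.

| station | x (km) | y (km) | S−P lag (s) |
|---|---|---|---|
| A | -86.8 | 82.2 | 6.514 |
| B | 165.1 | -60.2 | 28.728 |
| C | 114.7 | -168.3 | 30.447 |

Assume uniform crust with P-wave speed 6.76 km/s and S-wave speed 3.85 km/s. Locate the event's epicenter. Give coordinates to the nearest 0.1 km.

x ≈ -77.4 km, y ≈ 24.7 km

Distance from S−P lag: d = Δt · v_P v_S / (v_P − v_S) = Δt · (6.76·3.85)/(6.76−3.85) ≈ 8.9436·Δt.
So d_A = 58.26, d_B = 256.93, d_C = 272.31 km.
Circle about each station: (x + 86.8)² + (y − 82.2)² = 58.26²; (x − 165.1)² + (y + 60.2)² = 256.93²; (x − 114.7)² + (y + 168.3)² = 272.31².
Subtracting the A equation from the B and C equations removes the quadratic terms:
503.8 x − 284.8 y = -46027.83
403.0 x − 501.0 y = -43568.61
Solving the 2×2 system: x ≈ -77.4, y ≈ 24.7 km.
Check against A (with the unrounded x, y): √((x + 86.8)²+(y − 82.2)²) = 58.26 ≈ 58.26 km. ✓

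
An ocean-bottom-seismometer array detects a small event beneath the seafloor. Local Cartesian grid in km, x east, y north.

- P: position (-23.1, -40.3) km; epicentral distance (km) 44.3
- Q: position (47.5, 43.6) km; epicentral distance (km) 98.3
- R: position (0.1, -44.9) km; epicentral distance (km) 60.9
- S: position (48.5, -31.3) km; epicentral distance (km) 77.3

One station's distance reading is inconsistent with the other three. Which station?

Solve using three stations at a time. Using P, Q, R (subtract circle equations pairwise → linear system) gives (x, y) ≈ (-40.6, 0.2).
Distances from that point to each station vs reported:
  P: calculated 44.2 vs reported 44.3 → residual 0.1 km
  Q: calculated 98.2 vs reported 98.3 → residual 0.1 km
  R: calculated 60.8 vs reported 60.9 → residual 0.1 km
  S: calculated 94.6 vs reported 77.3 → residual 17.3 km
P, Q, R are mutually consistent (residuals ≈ 0); S is off by 17.3 km.

S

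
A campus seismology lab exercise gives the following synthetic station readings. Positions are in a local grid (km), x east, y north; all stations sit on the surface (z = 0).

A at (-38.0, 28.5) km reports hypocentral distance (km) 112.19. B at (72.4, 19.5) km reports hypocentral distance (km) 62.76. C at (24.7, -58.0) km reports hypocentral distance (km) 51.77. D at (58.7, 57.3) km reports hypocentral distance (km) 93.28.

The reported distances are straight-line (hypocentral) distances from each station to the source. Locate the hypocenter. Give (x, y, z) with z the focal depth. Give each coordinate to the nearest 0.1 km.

Each station gives a sphere (x−x_i)² + (y−y_i)² + z² = d_i² (stations at z=0).
Subtracting the A sphere from B and C: z² cancels, leaving linear equations in x and y:
220.8 x − 18.0 y = 12013.54
125.4 x − 173.0 y = 11624.30
Solving: x ≈ 52.005, y ≈ -29.497 km (keep extra digits for the depth step; rounded: 52.0, -29.5).
Then from the A sphere: z² = 112.19² − (x + 38.0)² − (y − 28.5)² with x = 52.005, y = -29.497, so z ≈ 33.497 ≈ 33.5 km.

x ≈ 52.0 km, y ≈ -29.5 km, depth ≈ 33.5 km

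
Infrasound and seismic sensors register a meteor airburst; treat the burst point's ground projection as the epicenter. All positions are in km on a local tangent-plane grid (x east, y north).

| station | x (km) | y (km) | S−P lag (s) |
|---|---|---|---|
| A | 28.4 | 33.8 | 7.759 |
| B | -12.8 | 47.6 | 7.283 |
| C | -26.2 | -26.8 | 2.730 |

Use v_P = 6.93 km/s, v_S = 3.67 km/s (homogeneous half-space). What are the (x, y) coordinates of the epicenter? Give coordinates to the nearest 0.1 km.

Distance from S−P lag: d = Δt · v_P v_S / (v_P − v_S) = Δt · (6.93·3.67)/(6.93−3.67) ≈ 7.8016·Δt.
So d_A = 60.53, d_B = 56.82, d_C = 21.30 km.
Circle about each station: (x − 28.4)² + (y − 33.8)² = 60.53²; (x + 12.8)² + (y − 47.6)² = 56.82²; (x + 26.2)² + (y + 26.8)² = 21.30².
Subtracting the A equation from the B and C equations removes the quadratic terms:
-82.4 x + 27.6 y = 915.97
-109.2 x − 121.2 y = 2665.87
Solving the 2×2 system: x ≈ -14.2, y ≈ -9.2 km.

(-14.2, -9.2)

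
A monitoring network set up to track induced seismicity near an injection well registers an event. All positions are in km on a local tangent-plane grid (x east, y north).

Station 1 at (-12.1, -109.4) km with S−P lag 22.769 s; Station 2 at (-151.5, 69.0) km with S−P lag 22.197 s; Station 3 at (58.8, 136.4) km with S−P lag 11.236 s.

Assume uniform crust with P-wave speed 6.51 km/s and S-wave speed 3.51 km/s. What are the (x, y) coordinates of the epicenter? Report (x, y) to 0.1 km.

Distance from S−P lag: d = Δt · v_P v_S / (v_P − v_S) = Δt · (6.51·3.51)/(6.51−3.51) ≈ 7.6167·Δt.
So d_Station 1 = 173.42, d_Station 2 = 169.07, d_Station 3 = 85.58 km.
Circle about each station: (x + 12.1)² + (y + 109.4)² = 173.42²; (x + 151.5)² + (y − 69.0)² = 169.07²; (x − 58.8)² + (y − 136.4)² = 85.58².
Subtracting the Station 1 equation from the Station 2 and Station 3 equations removes the quadratic terms:
-278.8 x + 356.8 y = 17088.31
141.8 x + 491.6 y = 32698.19
Solving the 2×2 system: x ≈ 17.4, y ≈ 61.5 km.

(17.4, 61.5)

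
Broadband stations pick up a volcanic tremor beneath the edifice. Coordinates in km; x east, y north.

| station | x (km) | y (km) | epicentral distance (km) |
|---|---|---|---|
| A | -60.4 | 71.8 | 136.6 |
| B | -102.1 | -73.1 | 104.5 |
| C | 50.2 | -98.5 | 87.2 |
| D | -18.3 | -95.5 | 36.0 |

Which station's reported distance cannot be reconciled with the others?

Solve using three stations at a time. Using A, C, D (subtract circle equations pairwise → linear system) gives (x, y) ≈ (-28.5, -61.0).
Distances from that point to each station vs reported:
  A: calculated 136.6 vs reported 136.6 → residual 0.0 km
  B: calculated 74.6 vs reported 104.5 → residual 29.9 km
  C: calculated 87.2 vs reported 87.2 → residual 0.0 km
  D: calculated 36.0 vs reported 36.0 → residual 0.0 km
A, C, D are mutually consistent (residuals ≈ 0); B is off by 29.9 km.

B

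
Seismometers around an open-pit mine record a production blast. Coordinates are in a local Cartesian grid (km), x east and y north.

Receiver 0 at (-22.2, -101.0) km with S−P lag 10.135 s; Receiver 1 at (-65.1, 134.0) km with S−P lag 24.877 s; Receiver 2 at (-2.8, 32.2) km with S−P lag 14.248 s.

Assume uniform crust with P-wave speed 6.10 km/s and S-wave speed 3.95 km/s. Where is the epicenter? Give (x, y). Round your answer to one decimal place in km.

(91.3, -96.8)

Distance from S−P lag: d = Δt · v_P v_S / (v_P − v_S) = Δt · (6.10·3.95)/(6.10−3.95) ≈ 11.2070·Δt.
So d_Receiver 0 = 113.58, d_Receiver 1 = 278.80, d_Receiver 2 = 159.68 km.
Circle about each station: (x + 22.2)² + (y + 101.0)² = 113.58²; (x + 65.1)² + (y − 134.0)² = 278.80²; (x + 2.8)² + (y − 32.2)² = 159.68².
Subtracting the Receiver 0 equation from the Receiver 1 and Receiver 2 equations removes the quadratic terms:
-85.8 x + 470.0 y = -53328.85
38.8 x + 266.4 y = -22246.45
Solving the 2×2 system: x ≈ 91.3, y ≈ -96.8 km.
Check against Receiver 0 (with the unrounded x, y): √((x + 22.2)²+(y + 101.0)²) = 113.56 ≈ 113.58 km. ✓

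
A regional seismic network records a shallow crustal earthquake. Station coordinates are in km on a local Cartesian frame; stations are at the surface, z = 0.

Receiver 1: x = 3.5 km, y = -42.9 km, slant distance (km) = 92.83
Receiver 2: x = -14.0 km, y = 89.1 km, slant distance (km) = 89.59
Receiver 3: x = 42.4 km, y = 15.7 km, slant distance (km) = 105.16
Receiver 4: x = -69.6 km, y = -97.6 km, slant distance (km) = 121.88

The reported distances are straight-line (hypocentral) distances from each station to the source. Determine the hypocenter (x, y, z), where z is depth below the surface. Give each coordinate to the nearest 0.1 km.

Each station gives a sphere (x−x_i)² + (y−y_i)² + z² = d_i² (stations at z=0).
Subtracting the Receiver 1 sphere from Receiver 2 and Receiver 3: z² cancels, leaving linear equations in x and y:
-35.0 x + 264.0 y = 6873.19
77.8 x + 117.2 y = -2249.63
Solving: x ≈ -56.793, y ≈ 18.505 km (keep extra digits for the depth step; rounded: -56.8, 18.5).
Then from the Receiver 1 sphere: z² = 92.83² − (x − 3.5)² − (y + 42.9)² with x = -56.793, y = 18.505, so z ≈ 34.808 ≈ 34.8 km.

(-56.8, 18.5, 34.8)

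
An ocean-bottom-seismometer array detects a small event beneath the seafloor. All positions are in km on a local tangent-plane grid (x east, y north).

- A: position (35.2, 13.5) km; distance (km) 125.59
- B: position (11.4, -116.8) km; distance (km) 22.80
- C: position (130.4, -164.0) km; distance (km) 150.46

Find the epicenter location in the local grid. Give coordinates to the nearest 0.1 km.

x ≈ -7.8 km, y ≈ -104.5 km

Circle about each station: (x − 35.2)² + (y − 13.5)² = 125.59²; (x − 11.4)² + (y + 116.8)² = 22.80²; (x − 130.4)² + (y + 164.0)² = 150.46².
Subtracting the A equation from the B and C equations removes the quadratic terms:
-47.6 x − 260.6 y = 27603.92
190.4 x − 355.0 y = 35613.51
Solving the 2×2 system: x ≈ -7.8, y ≈ -104.5 km.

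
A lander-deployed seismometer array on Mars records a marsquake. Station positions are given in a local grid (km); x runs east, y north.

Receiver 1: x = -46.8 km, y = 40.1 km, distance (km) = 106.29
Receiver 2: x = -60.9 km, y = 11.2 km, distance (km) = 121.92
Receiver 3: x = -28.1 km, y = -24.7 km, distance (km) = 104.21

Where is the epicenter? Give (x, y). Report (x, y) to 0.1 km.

x ≈ 59.2 km, y ≈ 32.2 km

Circle about each station: (x + 46.8)² + (y − 40.1)² = 106.29²; (x + 60.9)² + (y − 11.2)² = 121.92²; (x + 28.1)² + (y + 24.7)² = 104.21².
Subtracting pairs of circle equations eliminates x²+y² and gives linear equations (the radical axes):
-28.2 x − 57.8 y = -3530.92
37.4 x − 129.6 y = -1960.71
Solving the 2×2 system: x ≈ 59.2, y ≈ 32.2 km.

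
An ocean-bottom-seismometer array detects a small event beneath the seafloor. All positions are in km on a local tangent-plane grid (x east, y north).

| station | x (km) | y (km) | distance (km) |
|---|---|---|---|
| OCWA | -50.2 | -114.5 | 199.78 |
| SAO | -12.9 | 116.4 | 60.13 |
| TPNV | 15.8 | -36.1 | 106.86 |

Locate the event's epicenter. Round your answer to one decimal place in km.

25.7 km east, 70.3 km north

Circle about each station: (x + 50.2)² + (y + 114.5)² = 199.78²; (x + 12.9)² + (y − 116.4)² = 60.13²; (x − 15.8)² + (y + 36.1)² = 106.86².
Subtracting the OCWA equation from the SAO and TPNV equations removes the quadratic terms:
74.6 x + 461.8 y = 34381.51
132.0 x + 156.8 y = 14415.55
Solving the 2×2 system: x ≈ 25.7, y ≈ 70.3 km.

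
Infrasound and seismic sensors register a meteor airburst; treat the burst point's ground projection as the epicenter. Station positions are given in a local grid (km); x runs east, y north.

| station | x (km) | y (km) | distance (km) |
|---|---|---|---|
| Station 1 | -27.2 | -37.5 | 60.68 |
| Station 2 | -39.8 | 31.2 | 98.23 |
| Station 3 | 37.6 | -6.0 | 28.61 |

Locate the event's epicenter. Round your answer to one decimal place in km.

x ≈ 33.4 km, y ≈ -34.3 km

Circle about each station: (x + 27.2)² + (y + 37.5)² = 60.68²; (x + 39.8)² + (y − 31.2)² = 98.23²; (x − 37.6)² + (y + 6.0)² = 28.61².
Subtracting the Station 1 equation from the Station 2 and Station 3 equations removes the quadratic terms:
-25.2 x + 137.4 y = -5555.68
129.6 x + 63.0 y = 2167.20
Solving the 2×2 system: x ≈ 33.4, y ≈ -34.3 km.
Check against Station 1 (with the unrounded x, y): √((x + 27.2)²+(y + 37.5)²) = 60.68 ≈ 60.68 km. ✓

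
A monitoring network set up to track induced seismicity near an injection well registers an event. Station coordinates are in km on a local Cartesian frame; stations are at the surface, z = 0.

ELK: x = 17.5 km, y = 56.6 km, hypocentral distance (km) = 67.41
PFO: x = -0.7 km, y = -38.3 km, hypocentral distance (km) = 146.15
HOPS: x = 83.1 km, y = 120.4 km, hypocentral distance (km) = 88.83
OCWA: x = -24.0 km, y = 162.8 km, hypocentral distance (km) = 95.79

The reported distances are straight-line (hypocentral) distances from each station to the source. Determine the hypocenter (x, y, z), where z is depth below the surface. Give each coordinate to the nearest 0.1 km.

Each station gives a sphere (x−x_i)² + (y−y_i)² + z² = d_i² (stations at z=0).
Subtracting the ELK sphere from PFO and HOPS: z² cancels, leaving linear equations in x and y:
-36.4 x − 189.8 y = -18858.14
131.2 x + 127.6 y = 14545.30
Solving: x ≈ 17.495, y ≈ 96.003 km (keep extra digits for the depth step; rounded: 17.5, 96.0).
Then from the ELK sphere: z² = 67.41² − (x − 17.5)² − (y − 56.6)² with x = 17.495, y = 96.003, so z ≈ 54.695 ≈ 54.7 km.

x ≈ 17.5 km, y ≈ 96.0 km, depth ≈ 54.7 km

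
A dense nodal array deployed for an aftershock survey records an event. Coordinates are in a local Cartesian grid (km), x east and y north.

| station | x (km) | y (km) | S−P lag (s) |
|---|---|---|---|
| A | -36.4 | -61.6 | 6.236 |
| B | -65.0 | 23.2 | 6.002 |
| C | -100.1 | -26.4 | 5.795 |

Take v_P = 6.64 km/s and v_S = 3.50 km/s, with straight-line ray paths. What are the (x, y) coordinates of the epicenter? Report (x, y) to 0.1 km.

-57.6 km east, -20.6 km north

Distance from S−P lag: d = Δt · v_P v_S / (v_P − v_S) = Δt · (6.64·3.50)/(6.64−3.50) ≈ 7.4013·Δt.
So d_A = 46.15, d_B = 44.42, d_C = 42.89 km.
Circle about each station: (x + 36.4)² + (y + 61.6)² = 46.15²; (x + 65.0)² + (y − 23.2)² = 44.42²; (x + 100.1)² + (y + 26.4)² = 42.89².
Subtracting pairs of circle equations eliminates x²+y² and gives linear equations (the radical axes):
-57.2 x + 169.6 y = -199.59
-127.4 x + 70.4 y = 5887.72
Solving the 2×2 system: x ≈ -57.6, y ≈ -20.6 km.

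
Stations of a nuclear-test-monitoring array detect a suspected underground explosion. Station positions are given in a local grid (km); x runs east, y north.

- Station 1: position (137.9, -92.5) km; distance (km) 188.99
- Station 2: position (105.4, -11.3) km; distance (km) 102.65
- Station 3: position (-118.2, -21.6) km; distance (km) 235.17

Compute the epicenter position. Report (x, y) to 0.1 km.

Circle about each station: (x − 137.9)² + (y + 92.5)² = 188.99²; (x − 105.4)² + (y + 11.3)² = 102.65²; (x + 118.2)² + (y + 21.6)² = 235.17².
Subtracting pairs of circle equations eliminates x²+y² and gives linear equations (the radical axes):
-65.0 x + 162.4 y = 8844.39
-512.2 x + 141.8 y = -32722.57
Solving the 2×2 system: x ≈ 88.8, y ≈ 90.0 km.
Check against Station 1 (with the unrounded x, y): √((x − 137.9)²+(y + 92.5)²) = 188.99 ≈ 188.99 km. ✓

88.8 km east, 90.0 km north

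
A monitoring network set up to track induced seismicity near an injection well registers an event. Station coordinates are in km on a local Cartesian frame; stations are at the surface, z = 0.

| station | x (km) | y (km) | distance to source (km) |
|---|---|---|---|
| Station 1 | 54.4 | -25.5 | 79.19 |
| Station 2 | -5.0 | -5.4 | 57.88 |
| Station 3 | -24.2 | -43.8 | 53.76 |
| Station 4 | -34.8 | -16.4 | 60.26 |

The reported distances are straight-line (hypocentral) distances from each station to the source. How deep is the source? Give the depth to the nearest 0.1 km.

Each station gives a sphere (x−x_i)² + (y−y_i)² + z² = d_i² (stations at z=0).
Subtracting the Station 1 sphere from Station 2 and Station 3: z² cancels, leaving linear equations in x and y:
-118.8 x + 40.2 y = -634.49
-157.2 x − 36.6 y = 2275.39
Solving: x ≈ -6.398, y ≈ -34.690 km (keep extra digits for the depth step; rounded: -6.4, -34.7).
Then from the Station 1 sphere: z² = 79.19² − (x − 54.4)² − (y + 25.5)² with x = -6.398, y = -34.690, so z ≈ 49.902 ≈ 49.9 km.
Check against Station 4 (with the unrounded solution): distance 60.26 ≈ 60.26 km. ✓

depth ≈ 49.9 km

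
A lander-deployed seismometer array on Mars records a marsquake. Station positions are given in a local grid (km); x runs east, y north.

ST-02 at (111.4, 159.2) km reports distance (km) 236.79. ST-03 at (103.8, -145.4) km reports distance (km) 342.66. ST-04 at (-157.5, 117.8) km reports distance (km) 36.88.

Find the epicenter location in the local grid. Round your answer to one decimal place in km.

x ≈ -120.9 km, y ≈ 113.3 km

Circle about each station: (x − 111.4)² + (y − 159.2)² = 236.79²; (x − 103.8)² + (y + 145.4)² = 342.66²; (x + 157.5)² + (y − 117.8)² = 36.88².
Subtracting the ST-02 equation from the ST-03 and ST-04 equations removes the quadratic terms:
-15.2 x − 609.2 y = -67185.37
-537.8 x − 82.8 y = 55637.86
Solving the 2×2 system: x ≈ -120.9, y ≈ 113.3 km.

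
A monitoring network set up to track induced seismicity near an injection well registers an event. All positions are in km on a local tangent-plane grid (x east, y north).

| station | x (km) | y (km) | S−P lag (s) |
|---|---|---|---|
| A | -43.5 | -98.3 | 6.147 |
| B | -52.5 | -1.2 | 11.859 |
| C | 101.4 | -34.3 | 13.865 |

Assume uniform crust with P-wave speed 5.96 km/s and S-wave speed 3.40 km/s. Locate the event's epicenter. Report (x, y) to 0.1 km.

(0.9, -78.4)

Distance from S−P lag: d = Δt · v_P v_S / (v_P − v_S) = Δt · (5.96·3.40)/(5.96−3.40) ≈ 7.9156·Δt.
So d_A = 48.66, d_B = 93.87, d_C = 109.75 km.
Circle about each station: (x + 43.5)² + (y + 98.3)² = 48.66²; (x + 52.5)² + (y + 1.2)² = 93.87²; (x − 101.4)² + (y + 34.3)² = 109.75².
Subtracting the A equation from the B and C equations removes the quadratic terms:
-18.0 x + 194.2 y = -15241.23
289.8 x + 128.0 y = -9773.96
Solving the 2×2 system: x ≈ 0.9, y ≈ -78.4 km.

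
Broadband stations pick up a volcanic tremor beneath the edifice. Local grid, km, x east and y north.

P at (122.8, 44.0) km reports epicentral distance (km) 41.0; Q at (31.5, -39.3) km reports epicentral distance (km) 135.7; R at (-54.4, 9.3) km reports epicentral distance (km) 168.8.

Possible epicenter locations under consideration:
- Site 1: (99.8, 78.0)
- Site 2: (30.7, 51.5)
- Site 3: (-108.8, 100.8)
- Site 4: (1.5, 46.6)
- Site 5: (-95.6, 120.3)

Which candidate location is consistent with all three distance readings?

For each candidate, compare |candidate − station| to the reported distance:
Site 1: residuals P 0.0, Q 0.0, R 0.0 → max 0.0 km
Site 2: residuals P 51.4, Q 44.9, R 73.8 → max 73.8 km
Site 3: residuals P 197.5, Q 62.6, R 62.3 → max 197.5 km
Site 4: residuals P 80.3, Q 44.7, R 101.6 → max 101.6 km
Site 5: residuals P 190.3, Q 68.3, R 50.4 → max 190.3 km
Only Site 1 has all residuals ≈ 0.

Site 1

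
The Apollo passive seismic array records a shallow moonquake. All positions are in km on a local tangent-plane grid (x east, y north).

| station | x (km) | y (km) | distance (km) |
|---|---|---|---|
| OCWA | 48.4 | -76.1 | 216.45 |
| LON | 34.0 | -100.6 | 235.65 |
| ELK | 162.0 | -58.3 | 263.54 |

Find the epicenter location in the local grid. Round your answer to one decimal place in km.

Circle about each station: (x − 48.4)² + (y + 76.1)² = 216.45²; (x − 34.0)² + (y + 100.6)² = 235.65²; (x − 162.0)² + (y + 58.3)² = 263.54².
Subtracting the OCWA equation from the LON and ELK equations removes the quadratic terms:
-28.8 x − 49.0 y = -5537.73
227.2 x + 35.6 y = -1093.61
Solving the 2×2 system: x ≈ -24.8, y ≈ 127.6 km.
Check against OCWA (with the unrounded x, y): √((x − 48.4)²+(y + 76.1)²) = 216.45 ≈ 216.45 km. ✓

-24.8 km east, 127.6 km north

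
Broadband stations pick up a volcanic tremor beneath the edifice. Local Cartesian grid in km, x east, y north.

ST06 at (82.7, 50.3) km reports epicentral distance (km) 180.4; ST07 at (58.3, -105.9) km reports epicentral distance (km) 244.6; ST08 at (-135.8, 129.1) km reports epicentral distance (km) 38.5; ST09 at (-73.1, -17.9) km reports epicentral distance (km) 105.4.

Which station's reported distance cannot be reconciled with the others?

ST08

Solve using three stations at a time. Using ST06, ST07, ST09 (subtract circle equations pairwise → linear system) gives (x, y) ≈ (-94.2, 85.3).
Distances from that point to each station vs reported:
  ST06: calculated 180.3 vs reported 180.4 → residual 0.1 km
  ST07: calculated 244.6 vs reported 244.6 → residual 0.0 km
  ST08: calculated 60.4 vs reported 38.5 → residual 21.9 km
  ST09: calculated 105.3 vs reported 105.4 → residual 0.1 km
ST06, ST07, ST09 are mutually consistent (residuals ≈ 0); ST08 is off by 21.9 km.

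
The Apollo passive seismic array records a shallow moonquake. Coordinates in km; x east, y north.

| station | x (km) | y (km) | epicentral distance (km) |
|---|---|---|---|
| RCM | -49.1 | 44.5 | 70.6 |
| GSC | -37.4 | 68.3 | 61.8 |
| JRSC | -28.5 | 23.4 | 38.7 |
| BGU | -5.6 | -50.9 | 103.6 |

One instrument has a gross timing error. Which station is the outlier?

JRSC

Solve using three stations at a time. Using RCM, GSC, BGU (subtract circle equations pairwise → linear system) gives (x, y) ≈ (21.3, 49.1).
Distances from that point to each station vs reported:
  RCM: calculated 70.6 vs reported 70.6 → residual 0.0 km
  GSC: calculated 61.8 vs reported 61.8 → residual 0.0 km
  JRSC: calculated 56.1 vs reported 38.7 → residual 17.4 km
  BGU: calculated 103.6 vs reported 103.6 → residual 0.0 km
RCM, GSC, BGU are mutually consistent (residuals ≈ 0); JRSC is off by 17.4 km.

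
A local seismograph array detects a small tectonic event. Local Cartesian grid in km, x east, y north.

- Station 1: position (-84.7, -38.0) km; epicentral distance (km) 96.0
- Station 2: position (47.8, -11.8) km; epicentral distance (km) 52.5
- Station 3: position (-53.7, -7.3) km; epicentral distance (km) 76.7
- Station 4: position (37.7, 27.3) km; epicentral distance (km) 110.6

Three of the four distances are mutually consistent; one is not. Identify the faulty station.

Solve using three stations at a time. Using Station 1, Station 2, Station 3 (subtract circle equations pairwise → linear system) gives (x, y) ≈ (10.7, -49.0).
Distances from that point to each station vs reported:
  Station 1: calculated 96.0 vs reported 96.0 → residual 0.0 km
  Station 2: calculated 52.6 vs reported 52.5 → residual 0.1 km
  Station 3: calculated 76.7 vs reported 76.7 → residual 0.0 km
  Station 4: calculated 81.0 vs reported 110.6 → residual 29.6 km
Station 1, Station 2, Station 3 are mutually consistent (residuals ≈ 0); Station 4 is off by 29.6 km.

Station 4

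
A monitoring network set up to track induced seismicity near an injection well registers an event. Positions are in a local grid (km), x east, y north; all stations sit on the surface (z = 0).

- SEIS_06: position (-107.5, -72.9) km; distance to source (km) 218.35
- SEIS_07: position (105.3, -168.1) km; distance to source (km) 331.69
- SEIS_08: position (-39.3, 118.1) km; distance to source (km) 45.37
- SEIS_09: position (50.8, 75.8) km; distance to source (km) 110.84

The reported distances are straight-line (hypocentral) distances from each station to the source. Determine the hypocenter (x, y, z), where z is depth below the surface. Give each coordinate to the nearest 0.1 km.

Each station gives a sphere (x−x_i)² + (y−y_i)² + z² = d_i² (stations at z=0).
Subtracting the SEIS_06 sphere from SEIS_07 and SEIS_08: z² cancels, leaving linear equations in x and y:
425.6 x − 190.4 y = -39866.49
136.4 x + 382.0 y = 44239.73
Solving: x ≈ -36.095, y ≈ 128.699 km (keep extra digits for the depth step; rounded: -36.1, 128.7).
Then from the SEIS_06 sphere: z² = 218.35² − (x + 107.5)² − (y + 72.9)² with x = -36.095, y = 128.699, so z ≈ 43.999 ≈ 44.0 km.
Check against SEIS_09 (with the unrounded solution): distance 110.84 ≈ 110.84 km. ✓

(-36.1, 128.7, 44.0)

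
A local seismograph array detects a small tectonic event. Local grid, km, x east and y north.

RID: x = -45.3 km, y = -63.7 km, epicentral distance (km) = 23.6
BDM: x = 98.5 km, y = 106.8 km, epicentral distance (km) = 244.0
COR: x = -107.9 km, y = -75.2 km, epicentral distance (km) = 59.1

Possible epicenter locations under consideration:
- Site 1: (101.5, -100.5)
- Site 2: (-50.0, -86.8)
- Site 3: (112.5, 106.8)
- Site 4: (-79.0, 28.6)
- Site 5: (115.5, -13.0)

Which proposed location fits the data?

For each candidate, compare |candidate − station| to the reported distance:
Site 1: residuals RID 127.7, BDM 36.7, COR 151.8 → max 151.8 km
Site 2: residuals RID 0.0, BDM 0.0, COR 0.0 → max 0.0 km
Site 3: residuals RID 208.7, BDM 230.0, COR 226.7 → max 230.0 km
Site 4: residuals RID 74.7, BDM 50.0, COR 48.6 → max 74.7 km
Site 5: residuals RID 145.0, BDM 123.0, COR 172.8 → max 172.8 km
Only Site 2 has all residuals ≈ 0.

Site 2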